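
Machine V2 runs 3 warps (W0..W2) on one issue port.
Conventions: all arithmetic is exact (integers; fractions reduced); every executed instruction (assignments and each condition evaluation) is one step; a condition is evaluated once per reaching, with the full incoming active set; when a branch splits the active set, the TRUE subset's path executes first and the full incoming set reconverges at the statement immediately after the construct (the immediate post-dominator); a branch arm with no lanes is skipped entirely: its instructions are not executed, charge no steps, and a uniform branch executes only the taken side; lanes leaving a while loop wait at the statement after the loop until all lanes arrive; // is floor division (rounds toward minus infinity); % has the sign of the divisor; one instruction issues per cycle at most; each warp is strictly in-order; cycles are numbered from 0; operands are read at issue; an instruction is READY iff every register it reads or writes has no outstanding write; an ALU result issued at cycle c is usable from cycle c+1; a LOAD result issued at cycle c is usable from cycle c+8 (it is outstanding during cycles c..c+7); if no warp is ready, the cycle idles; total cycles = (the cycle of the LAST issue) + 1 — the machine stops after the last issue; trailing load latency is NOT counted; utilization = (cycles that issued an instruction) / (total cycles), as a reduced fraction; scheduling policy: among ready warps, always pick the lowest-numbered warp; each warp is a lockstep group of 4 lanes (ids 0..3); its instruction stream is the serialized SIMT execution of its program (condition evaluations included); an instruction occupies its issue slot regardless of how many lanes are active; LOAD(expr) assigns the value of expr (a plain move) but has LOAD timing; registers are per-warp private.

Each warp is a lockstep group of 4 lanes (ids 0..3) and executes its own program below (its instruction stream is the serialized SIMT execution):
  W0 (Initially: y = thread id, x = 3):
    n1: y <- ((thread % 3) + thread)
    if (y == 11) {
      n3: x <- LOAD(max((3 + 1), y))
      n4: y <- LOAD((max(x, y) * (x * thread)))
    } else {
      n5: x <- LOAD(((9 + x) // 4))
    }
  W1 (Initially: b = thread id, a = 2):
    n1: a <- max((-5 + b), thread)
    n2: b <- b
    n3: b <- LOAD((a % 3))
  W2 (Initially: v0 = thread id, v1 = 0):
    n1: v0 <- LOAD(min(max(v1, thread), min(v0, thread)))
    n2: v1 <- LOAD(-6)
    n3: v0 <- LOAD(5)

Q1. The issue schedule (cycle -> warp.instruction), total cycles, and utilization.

cycle 0: W0.I0
cycle 1: W0.I1
cycle 2: W0.I2
cycle 3: W1.I0
cycle 4: W1.I1
cycle 5: W1.I2
cycle 6: W2.I0
cycle 7: W2.I1
cycle 8: idle
cycle 9: idle
cycle 10: idle
cycle 11: idle
cycle 12: idle
cycle 13: idle
cycle 14: W2.I2

Answer: 15 cycles, utilization 3/5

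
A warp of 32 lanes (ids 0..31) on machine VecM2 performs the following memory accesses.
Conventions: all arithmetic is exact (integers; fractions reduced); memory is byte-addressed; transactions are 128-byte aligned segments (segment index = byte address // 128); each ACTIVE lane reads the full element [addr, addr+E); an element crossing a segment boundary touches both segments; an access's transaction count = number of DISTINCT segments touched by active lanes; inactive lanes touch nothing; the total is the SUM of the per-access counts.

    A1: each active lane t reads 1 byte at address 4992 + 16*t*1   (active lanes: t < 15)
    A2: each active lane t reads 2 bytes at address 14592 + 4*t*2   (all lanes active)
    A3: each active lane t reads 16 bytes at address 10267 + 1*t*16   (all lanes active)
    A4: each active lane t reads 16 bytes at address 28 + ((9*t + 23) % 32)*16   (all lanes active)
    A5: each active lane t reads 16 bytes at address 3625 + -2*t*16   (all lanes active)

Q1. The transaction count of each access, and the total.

A1: 2 transactions
A2: 2 transactions
A3: 5 transactions
A4: 5 transactions
A5: 9 transactions

Answer: 2,2,5,5,9; total 23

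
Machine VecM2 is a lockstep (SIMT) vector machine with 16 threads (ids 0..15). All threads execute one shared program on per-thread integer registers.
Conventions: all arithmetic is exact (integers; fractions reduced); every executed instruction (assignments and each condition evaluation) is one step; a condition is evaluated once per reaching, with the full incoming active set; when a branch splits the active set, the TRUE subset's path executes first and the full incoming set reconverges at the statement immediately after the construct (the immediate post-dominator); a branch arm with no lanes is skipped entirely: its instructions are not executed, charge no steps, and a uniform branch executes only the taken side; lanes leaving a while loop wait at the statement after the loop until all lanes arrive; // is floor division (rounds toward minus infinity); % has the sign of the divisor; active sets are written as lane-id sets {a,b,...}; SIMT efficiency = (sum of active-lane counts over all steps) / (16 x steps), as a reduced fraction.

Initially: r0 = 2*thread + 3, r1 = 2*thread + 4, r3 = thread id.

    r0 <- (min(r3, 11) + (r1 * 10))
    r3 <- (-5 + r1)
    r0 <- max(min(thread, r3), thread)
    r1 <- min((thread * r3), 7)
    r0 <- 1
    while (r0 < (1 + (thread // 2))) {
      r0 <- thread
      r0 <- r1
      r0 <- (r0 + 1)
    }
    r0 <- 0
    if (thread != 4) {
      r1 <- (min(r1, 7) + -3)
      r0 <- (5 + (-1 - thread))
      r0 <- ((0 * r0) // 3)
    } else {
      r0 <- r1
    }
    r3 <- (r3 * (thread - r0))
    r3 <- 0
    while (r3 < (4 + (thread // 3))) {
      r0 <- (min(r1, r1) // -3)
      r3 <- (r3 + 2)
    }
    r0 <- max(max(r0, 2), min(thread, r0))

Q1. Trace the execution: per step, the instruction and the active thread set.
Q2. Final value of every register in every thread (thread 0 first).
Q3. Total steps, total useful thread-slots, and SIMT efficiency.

step 0: r0 <- (min(r3, 11) + (r1 * 10)) {0,1,2,3,4,5,6,7,8,9,10,11,12,13,14,15}
step 1: r3 <- (-5 + r1)              {0,1,2,3,4,5,6,7,8,9,10,11,12,13,14,15}
step 2: r0 <- max(min(thread, r3), thread) {0,1,2,3,4,5,6,7,8,9,10,11,12,13,14,15}
step 3: r1 <- min((thread * r3), 7)  {0,1,2,3,4,5,6,7,8,9,10,11,12,13,14,15}
step 4: r0 <- 1                      {0,1,2,3,4,5,6,7,8,9,10,11,12,13,14,15}
step 5: eval (r0 < (1 + (thread // 2))) {0,1,2,3,4,5,6,7,8,9,10,11,12,13,14,15}
step 6: r0 <- thread                 {2,3,4,5,6,7,8,9,10,11,12,13,14,15}
step 7: r0 <- r1                     {2,3,4,5,6,7,8,9,10,11,12,13,14,15}
step 8: r0 <- (r0 + 1)               {2,3,4,5,6,7,8,9,10,11,12,13,14,15}
step 9: eval (r0 < (1 + (thread // 2))) {2,3,4,5,6,7,8,9,10,11,12,13,14,15}
step 10: r0 <- 0                      {0,1,2,3,4,5,6,7,8,9,10,11,12,13,14,15}
step 11: eval (thread != 4)           {0,1,2,3,4,5,6,7,8,9,10,11,12,13,14,15}
step 12: r1 <- (min(r1, 7) + -3)      {0,1,2,3,5,6,7,8,9,10,11,12,13,14,15}
step 13: r0 <- (5 + (-1 - thread))    {0,1,2,3,5,6,7,8,9,10,11,12,13,14,15}
step 14: r0 <- ((0 * r0) // 3)        {0,1,2,3,5,6,7,8,9,10,11,12,13,14,15}
step 15: r0 <- r1                     {4}
step 16: r3 <- (r3 * (thread - r0))   {0,1,2,3,4,5,6,7,8,9,10,11,12,13,14,15}
step 17: r3 <- 0                      {0,1,2,3,4,5,6,7,8,9,10,11,12,13,14,15}
step 18: eval (r3 < (4 + (thread // 3))) {0,1,2,3,4,5,6,7,8,9,10,11,12,13,14,15}
step 19: r0 <- (min(r1, r1) // -3)    {0,1,2,3,4,5,6,7,8,9,10,11,12,13,14,15}
step 20: r3 <- (r3 + 2)               {0,1,2,3,4,5,6,7,8,9,10,11,12,13,14,15}
step 21: eval (r3 < (4 + (thread // 3))) {0,1,2,3,4,5,6,7,8,9,10,11,12,13,14,15}
step 22: r0 <- (min(r1, r1) // -3)    {0,1,2,3,4,5,6,7,8,9,10,11,12,13,14,15}
step 23: r3 <- (r3 + 2)               {0,1,2,3,4,5,6,7,8,9,10,11,12,13,14,15}
step 24: eval (r3 < (4 + (thread // 3))) {0,1,2,3,4,5,6,7,8,9,10,11,12,13,14,15}
step 25: r0 <- (min(r1, r1) // -3)    {3,4,5,6,7,8,9,10,11,12,13,14,15}
step 26: r3 <- (r3 + 2)               {3,4,5,6,7,8,9,10,11,12,13,14,15}
step 27: eval (r3 < (4 + (thread // 3))) {3,4,5,6,7,8,9,10,11,12,13,14,15}
step 28: r0 <- (min(r1, r1) // -3)    {9,10,11,12,13,14,15}
step 29: r3 <- (r3 + 2)               {9,10,11,12,13,14,15}
step 30: eval (r3 < (4 + (thread // 3))) {9,10,11,12,13,14,15}
step 31: r0 <- (min(r1, r1) // -3)    {15}
step 32: r3 <- (r3 + 2)               {15}
step 33: eval (r3 < (4 + (thread // 3))) {15}
step 34: r0 <- max(max(r0, 2), min(thread, r0)) {0,1,2,3,4,5,6,7,8,9,10,11,12,13,14,15}

Answer: 35 steps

r0: 2,2,2,2,2,2,2,2,2,2,2,2,2,2,2,2
r1: -3,-2,3,4,7,4,4,4,4,4,4,4,4,4,4,4
r3: 4,4,4,6,6,6,6,6,6,8,8,8,8,8,8,10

steps = 35; useful = 453; efficiency = 453/560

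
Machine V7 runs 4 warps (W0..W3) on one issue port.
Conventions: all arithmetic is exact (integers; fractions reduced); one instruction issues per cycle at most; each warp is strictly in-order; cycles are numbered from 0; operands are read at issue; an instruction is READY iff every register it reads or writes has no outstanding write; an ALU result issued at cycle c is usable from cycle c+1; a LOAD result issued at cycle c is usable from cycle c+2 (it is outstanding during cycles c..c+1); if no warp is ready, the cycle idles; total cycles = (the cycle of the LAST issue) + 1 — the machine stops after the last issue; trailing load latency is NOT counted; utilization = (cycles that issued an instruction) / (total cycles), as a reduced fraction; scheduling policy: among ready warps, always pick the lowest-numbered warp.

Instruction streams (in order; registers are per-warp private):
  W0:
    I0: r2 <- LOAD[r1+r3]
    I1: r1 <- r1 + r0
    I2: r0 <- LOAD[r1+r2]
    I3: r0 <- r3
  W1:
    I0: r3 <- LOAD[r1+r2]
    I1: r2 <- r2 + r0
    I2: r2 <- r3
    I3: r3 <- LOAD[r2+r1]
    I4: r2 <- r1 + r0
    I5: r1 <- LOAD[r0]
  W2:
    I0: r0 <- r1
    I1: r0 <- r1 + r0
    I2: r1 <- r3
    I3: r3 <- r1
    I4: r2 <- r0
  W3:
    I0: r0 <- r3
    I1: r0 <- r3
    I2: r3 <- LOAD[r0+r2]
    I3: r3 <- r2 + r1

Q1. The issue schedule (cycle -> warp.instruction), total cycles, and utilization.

cycle 0: W0.I0
cycle 1: W0.I1
cycle 2: W0.I2
cycle 3: W1.I0
cycle 4: W0.I3
cycle 5: W1.I1
cycle 6: W1.I2
cycle 7: W1.I3
cycle 8: W1.I4
cycle 9: W1.I5
cycle 10: W2.I0
cycle 11: W2.I1
cycle 12: W2.I2
cycle 13: W2.I3
cycle 14: W2.I4
cycle 15: W3.I0
cycle 16: W3.I1
cycle 17: W3.I2
cycle 18: idle
cycle 19: W3.I3

Answer: 20 cycles, utilization 19/20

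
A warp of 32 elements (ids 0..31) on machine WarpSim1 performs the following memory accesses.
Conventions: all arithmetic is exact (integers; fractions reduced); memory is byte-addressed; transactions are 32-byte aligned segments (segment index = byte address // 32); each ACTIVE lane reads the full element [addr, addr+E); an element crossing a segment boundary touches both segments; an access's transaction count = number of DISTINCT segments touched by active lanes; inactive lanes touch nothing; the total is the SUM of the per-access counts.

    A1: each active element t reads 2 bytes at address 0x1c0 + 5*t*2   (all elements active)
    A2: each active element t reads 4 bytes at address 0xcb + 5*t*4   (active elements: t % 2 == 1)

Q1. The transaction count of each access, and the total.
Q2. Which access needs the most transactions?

A1: 10 transactions
A2: 20 transactions

Answer: 10,20; total 30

Answer: A2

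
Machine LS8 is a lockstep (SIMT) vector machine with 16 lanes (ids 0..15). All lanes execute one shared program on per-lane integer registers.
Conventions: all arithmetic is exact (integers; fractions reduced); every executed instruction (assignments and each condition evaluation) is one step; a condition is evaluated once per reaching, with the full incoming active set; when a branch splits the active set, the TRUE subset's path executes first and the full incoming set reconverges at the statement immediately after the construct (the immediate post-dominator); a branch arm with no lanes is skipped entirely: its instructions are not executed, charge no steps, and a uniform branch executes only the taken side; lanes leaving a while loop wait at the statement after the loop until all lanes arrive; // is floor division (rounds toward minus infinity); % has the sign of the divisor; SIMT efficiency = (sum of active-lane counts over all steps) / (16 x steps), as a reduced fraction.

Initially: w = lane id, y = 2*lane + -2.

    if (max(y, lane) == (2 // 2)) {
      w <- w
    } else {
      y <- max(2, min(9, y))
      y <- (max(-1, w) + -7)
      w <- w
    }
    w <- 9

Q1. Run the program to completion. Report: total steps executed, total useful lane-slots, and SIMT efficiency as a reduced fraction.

Answer: 6 steps, 78 useful, 13/16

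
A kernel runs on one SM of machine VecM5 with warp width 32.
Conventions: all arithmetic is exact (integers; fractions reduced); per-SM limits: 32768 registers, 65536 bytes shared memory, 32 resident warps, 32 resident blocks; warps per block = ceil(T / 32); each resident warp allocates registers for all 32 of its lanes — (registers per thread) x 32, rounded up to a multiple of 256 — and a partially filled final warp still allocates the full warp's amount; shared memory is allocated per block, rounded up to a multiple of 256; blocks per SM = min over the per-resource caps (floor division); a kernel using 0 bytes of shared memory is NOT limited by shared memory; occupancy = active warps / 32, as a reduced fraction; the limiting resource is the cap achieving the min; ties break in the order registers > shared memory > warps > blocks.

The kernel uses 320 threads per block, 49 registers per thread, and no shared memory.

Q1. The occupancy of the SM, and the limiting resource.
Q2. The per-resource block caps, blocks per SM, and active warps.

Answer: occupancy 5/16, limited by registers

registers: 1 block
shared memory: no limit (kernel uses none)
warps: 3 blocks
blocks: 32 blocks

Answer: 1 block, 10 active warps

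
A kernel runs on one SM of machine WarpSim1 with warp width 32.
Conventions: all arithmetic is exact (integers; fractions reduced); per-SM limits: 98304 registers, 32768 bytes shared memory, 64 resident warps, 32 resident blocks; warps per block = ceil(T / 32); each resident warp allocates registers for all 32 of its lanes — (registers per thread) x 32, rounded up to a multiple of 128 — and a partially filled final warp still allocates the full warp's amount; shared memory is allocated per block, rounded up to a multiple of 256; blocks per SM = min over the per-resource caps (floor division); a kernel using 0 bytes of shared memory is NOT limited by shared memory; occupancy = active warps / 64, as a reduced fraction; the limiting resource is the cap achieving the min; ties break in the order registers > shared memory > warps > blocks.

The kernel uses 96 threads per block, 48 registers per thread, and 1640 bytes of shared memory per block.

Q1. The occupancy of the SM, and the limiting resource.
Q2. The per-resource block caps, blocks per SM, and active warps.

Answer: occupancy 27/32, limited by shared memory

registers: 21 blocks
shared memory: 18 blocks
warps: 21 blocks
blocks: 32 blocks

Answer: 18 blocks, 54 active warps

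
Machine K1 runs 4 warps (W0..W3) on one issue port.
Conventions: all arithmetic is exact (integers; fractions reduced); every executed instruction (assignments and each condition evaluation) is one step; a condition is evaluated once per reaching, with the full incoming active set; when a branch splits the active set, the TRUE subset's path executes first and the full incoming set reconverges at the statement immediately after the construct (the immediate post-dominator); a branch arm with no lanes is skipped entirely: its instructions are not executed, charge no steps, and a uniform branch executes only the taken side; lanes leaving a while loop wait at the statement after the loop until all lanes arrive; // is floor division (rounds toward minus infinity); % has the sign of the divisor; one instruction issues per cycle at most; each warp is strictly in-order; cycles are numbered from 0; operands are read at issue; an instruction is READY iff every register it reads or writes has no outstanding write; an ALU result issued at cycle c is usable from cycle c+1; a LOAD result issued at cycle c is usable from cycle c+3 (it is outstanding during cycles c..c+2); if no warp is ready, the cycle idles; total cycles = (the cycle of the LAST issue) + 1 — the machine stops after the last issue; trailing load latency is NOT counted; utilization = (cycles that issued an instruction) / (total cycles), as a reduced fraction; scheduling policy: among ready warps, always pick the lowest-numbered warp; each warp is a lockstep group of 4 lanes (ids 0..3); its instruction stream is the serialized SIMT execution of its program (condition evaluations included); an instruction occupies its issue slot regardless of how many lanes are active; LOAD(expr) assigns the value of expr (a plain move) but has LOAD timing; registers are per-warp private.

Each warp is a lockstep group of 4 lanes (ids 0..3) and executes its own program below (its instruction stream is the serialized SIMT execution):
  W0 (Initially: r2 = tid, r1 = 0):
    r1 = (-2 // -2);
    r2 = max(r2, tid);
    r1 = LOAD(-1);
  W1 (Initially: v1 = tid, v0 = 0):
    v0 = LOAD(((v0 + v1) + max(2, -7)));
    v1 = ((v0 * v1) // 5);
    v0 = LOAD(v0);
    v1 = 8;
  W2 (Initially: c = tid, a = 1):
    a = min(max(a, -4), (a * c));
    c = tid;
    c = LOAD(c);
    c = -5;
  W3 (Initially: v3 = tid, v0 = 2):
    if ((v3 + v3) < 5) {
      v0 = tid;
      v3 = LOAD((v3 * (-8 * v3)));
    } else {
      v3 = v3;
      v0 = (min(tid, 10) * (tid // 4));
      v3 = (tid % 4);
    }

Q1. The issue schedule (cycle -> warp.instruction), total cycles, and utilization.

cycle 0: W0.I0
cycle 1: W0.I1
cycle 2: W0.I2
cycle 3: W1.I0
cycle 4: W2.I0
cycle 5: W2.I1
cycle 6: W1.I1
cycle 7: W1.I2
cycle 8: W1.I3
cycle 9: W2.I2
cycle 10: W3.I0
cycle 11: W3.I1
cycle 12: W2.I3
cycle 13: W3.I2
cycle 14: idle
cycle 15: idle
cycle 16: W3.I3
cycle 17: W3.I4
cycle 18: W3.I5

Answer: 19 cycles, utilization 17/19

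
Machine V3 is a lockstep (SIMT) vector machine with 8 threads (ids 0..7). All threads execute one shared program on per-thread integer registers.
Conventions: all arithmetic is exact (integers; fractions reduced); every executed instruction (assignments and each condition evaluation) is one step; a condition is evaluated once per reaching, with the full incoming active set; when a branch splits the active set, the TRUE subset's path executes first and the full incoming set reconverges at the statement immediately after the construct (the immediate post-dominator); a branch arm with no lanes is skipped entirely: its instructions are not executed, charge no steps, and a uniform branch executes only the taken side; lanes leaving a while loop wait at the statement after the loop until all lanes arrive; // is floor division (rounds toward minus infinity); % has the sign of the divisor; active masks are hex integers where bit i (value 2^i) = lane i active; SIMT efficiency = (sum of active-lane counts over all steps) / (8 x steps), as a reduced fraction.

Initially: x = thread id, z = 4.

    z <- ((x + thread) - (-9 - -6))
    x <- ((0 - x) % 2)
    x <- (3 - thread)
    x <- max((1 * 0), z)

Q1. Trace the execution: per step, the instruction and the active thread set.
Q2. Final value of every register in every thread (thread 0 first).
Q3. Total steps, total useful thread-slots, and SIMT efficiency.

step 0: z <- ((x + thread) - (-9 - -6)) 0xff
step 1: x <- ((0 - x) % 2)           0xff
step 2: x <- (3 - thread)            0xff
step 3: x <- max((1 * 0), z)         0xff

Answer: 4 steps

x: 3,5,7,9,11,13,15,17
z: 3,5,7,9,11,13,15,17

steps = 4; useful = 32; efficiency = 32/32 = 1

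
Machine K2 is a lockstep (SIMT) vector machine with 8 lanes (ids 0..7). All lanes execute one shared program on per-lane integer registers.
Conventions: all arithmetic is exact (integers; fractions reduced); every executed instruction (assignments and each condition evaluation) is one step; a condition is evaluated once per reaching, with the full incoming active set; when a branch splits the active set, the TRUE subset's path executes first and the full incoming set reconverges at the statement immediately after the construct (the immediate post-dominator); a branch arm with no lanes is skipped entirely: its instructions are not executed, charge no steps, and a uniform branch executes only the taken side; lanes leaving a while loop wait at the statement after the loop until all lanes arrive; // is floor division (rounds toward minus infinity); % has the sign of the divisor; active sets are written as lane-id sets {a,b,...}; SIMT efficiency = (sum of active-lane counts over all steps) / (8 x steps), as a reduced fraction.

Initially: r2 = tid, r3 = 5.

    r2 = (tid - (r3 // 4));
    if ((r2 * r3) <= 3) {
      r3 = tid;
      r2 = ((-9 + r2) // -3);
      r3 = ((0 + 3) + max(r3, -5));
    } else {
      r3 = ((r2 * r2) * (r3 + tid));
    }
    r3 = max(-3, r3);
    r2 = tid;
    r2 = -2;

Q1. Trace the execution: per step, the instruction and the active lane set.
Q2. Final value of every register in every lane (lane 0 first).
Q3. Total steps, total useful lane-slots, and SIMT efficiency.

step 0: r2 <- (tid - (r3 // 4))      {0,1,2,3,4,5,6,7}
step 1: eval ((r2 * r3) <= 3)        {0,1,2,3,4,5,6,7}
step 2: r3 <- tid                    {0,1}
step 3: r2 <- ((-9 + r2) // -3)      {0,1}
step 4: r3 <- ((0 + 3) + max(r3, -5)) {0,1}
step 5: r3 <- ((r2 * r2) * (r3 + tid)) {2,3,4,5,6,7}
step 6: r3 <- max(-3, r3)            {0,1,2,3,4,5,6,7}
step 7: r2 <- tid                    {0,1,2,3,4,5,6,7}
step 8: r2 <- -2                     {0,1,2,3,4,5,6,7}

Answer: 9 steps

r2: -2,-2,-2,-2,-2,-2,-2,-2
r3: 3,4,7,32,81,160,275,432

steps = 9; useful = 52; efficiency = 52/72 = 13/18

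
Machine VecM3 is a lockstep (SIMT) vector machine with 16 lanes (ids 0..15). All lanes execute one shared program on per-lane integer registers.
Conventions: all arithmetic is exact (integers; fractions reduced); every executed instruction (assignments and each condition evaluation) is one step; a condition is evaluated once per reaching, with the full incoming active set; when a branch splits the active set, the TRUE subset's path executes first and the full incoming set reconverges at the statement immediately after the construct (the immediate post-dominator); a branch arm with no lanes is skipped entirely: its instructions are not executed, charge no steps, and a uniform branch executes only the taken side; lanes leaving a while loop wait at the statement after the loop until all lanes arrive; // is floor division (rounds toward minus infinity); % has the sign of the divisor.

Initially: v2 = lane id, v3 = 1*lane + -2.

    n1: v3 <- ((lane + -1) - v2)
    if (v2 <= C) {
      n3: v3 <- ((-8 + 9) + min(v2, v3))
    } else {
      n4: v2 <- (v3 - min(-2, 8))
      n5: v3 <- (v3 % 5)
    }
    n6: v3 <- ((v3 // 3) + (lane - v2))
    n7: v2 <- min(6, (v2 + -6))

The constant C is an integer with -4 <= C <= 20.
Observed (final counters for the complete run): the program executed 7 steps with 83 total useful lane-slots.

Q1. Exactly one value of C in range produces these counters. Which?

Answer: C = 12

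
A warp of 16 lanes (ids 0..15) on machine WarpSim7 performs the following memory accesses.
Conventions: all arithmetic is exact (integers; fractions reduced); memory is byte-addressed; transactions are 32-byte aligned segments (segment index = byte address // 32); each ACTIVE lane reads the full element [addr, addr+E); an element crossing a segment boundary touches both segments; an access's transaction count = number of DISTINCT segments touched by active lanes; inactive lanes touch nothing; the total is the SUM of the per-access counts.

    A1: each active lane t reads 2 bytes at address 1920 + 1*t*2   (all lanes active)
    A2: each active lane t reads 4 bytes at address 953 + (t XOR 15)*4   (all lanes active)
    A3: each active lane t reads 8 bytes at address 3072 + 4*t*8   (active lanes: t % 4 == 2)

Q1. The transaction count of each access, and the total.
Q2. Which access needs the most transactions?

A1: 1 transaction
A2: 3 transactions
A3: 4 transactions

Answer: 1,3,4; total 8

Answer: A3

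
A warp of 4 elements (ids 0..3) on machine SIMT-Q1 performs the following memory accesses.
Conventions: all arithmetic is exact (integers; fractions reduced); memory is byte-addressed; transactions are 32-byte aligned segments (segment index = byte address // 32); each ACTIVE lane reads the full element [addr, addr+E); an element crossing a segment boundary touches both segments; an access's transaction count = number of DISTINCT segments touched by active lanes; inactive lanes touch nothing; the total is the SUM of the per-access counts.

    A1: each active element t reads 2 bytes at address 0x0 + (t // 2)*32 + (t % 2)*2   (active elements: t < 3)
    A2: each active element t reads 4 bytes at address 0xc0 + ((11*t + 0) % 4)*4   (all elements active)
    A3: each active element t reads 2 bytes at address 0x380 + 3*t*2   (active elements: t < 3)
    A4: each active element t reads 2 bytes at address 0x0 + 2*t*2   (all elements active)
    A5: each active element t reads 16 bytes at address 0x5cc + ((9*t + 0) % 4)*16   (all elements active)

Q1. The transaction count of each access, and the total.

A1: 2 transactions
A2: 1 transaction
A3: 1 transaction
A4: 1 transaction
A5: 3 transactions

Answer: 2,1,1,1,3; total 8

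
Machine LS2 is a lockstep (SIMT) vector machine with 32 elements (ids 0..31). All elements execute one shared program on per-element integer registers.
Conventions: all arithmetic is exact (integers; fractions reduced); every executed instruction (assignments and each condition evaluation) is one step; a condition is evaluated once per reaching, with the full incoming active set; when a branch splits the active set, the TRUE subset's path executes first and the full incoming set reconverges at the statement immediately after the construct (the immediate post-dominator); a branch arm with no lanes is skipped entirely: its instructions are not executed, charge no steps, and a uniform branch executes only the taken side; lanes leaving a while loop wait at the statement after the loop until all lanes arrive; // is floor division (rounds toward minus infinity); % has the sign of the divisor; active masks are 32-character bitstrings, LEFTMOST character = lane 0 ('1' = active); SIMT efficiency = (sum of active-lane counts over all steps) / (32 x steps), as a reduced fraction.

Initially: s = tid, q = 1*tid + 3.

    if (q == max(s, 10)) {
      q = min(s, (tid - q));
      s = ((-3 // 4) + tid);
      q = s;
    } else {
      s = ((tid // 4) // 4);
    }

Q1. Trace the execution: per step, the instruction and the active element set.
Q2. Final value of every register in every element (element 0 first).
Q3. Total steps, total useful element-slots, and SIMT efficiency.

step 0: eval (q == max(s, 10))       11111111111111111111111111111111
step 1: q <- min(s, (tid - q))       00000001000000000000000000000000
step 2: s <- ((-3 // 4) + tid)       00000001000000000000000000000000
step 3: q <- s                       00000001000000000000000000000000
step 4: s <- ((tid // 4) // 4)       11111110111111111111111111111111

Answer: 5 steps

s: 0,0,0,0,0,0,0,6,0,0,0,0,0,0,0,0,1,1,1,1,1,1,1,1,1,1,1,1,1,1,1,1
q: 3,4,5,6,7,8,9,6,11,12,13,14,15,16,17,18,19,20,21,22,23,24,25,26,27,28,29,30,31,32,33,34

steps = 5; useful = 66; efficiency = 66/160 = 33/80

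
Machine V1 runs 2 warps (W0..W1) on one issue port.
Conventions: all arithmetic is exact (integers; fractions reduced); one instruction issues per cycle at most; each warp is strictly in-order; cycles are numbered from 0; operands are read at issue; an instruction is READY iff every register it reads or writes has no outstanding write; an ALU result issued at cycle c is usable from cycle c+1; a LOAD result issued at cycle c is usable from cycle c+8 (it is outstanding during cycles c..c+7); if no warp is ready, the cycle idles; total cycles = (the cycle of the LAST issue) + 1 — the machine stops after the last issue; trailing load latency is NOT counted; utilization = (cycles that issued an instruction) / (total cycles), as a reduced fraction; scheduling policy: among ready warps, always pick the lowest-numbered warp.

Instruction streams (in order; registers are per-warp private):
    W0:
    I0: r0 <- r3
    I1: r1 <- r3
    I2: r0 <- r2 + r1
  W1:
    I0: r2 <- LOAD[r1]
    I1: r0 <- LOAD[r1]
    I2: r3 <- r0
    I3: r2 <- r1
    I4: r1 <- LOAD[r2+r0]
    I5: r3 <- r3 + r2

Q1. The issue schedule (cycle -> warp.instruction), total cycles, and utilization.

cycle 0: W0.I0
cycle 1: W0.I1
cycle 2: W0.I2
cycle 3: W1.I0
cycle 4: W1.I1
cycle 5: idle
cycle 6: idle
cycle 7: idle
cycle 8: idle
cycle 9: idle
cycle 10: idle
cycle 11: idle
cycle 12: W1.I2
cycle 13: W1.I3
cycle 14: W1.I4
cycle 15: W1.I5

Answer: 16 cycles, utilization 9/16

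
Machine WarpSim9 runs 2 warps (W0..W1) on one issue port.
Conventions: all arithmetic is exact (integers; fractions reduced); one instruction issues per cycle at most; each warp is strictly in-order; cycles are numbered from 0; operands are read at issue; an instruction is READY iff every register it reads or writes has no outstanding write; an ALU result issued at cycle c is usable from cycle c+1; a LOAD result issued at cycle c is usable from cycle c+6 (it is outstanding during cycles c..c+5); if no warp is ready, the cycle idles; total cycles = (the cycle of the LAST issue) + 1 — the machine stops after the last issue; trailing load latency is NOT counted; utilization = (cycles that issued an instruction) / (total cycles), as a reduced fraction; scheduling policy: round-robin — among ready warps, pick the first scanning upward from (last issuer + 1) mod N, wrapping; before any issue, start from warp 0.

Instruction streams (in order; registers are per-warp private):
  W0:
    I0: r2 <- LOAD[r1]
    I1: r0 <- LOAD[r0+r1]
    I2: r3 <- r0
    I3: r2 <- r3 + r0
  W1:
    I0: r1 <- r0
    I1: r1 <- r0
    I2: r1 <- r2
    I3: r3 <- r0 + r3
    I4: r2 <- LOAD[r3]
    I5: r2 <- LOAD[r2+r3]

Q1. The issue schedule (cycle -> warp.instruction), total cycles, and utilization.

cycle 0: W0.I0
cycle 1: W1.I0
cycle 2: W0.I1
cycle 3: W1.I1
cycle 4: W1.I2
cycle 5: W1.I3
cycle 6: W1.I4
cycle 7: idle
cycle 8: W0.I2
cycle 9: W0.I3
cycle 10: idle
cycle 11: idle
cycle 12: W1.I5

Answer: 13 cycles, utilization 10/13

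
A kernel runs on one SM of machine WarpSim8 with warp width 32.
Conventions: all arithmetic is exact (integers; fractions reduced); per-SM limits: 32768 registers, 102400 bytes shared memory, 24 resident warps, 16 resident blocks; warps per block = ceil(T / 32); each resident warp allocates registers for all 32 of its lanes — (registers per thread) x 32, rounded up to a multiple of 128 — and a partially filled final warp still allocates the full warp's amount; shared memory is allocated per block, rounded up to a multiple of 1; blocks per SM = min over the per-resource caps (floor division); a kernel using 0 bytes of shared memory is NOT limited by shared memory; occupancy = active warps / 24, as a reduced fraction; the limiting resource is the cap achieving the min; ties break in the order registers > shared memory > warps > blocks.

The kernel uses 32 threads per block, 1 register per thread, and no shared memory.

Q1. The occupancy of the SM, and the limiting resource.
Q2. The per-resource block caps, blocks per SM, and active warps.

Answer: occupancy 2/3, limited by blocks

registers: 256 blocks
shared memory: no limit (kernel uses none)
warps: 24 blocks
blocks: 16 blocks

Answer: 16 blocks, 16 active warps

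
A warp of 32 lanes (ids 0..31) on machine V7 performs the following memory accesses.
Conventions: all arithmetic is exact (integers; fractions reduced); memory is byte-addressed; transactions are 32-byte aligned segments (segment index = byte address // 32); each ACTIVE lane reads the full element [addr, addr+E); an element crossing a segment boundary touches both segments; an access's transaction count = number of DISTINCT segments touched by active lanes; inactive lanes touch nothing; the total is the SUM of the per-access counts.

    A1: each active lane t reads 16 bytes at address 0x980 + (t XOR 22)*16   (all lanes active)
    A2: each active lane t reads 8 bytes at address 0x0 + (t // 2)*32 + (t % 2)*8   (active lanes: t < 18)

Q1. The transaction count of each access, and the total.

A1: 16 transactions
A2: 9 transactions

Answer: 16,9; total 25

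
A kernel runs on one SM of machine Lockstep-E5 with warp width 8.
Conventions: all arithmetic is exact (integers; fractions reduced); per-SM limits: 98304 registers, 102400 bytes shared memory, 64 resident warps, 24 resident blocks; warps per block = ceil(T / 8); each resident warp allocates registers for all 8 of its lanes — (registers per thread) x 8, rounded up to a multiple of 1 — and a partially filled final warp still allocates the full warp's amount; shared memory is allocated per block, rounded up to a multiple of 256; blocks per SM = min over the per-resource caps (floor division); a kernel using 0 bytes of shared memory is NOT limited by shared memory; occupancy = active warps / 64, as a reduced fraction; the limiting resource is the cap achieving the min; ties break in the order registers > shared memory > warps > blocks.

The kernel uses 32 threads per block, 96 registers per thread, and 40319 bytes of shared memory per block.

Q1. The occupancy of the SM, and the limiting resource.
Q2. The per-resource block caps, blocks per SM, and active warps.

Answer: occupancy 1/8, limited by shared memory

registers: 32 blocks
shared memory: 2 blocks
warps: 16 blocks
blocks: 24 blocks

Answer: 2 blocks, 8 active warps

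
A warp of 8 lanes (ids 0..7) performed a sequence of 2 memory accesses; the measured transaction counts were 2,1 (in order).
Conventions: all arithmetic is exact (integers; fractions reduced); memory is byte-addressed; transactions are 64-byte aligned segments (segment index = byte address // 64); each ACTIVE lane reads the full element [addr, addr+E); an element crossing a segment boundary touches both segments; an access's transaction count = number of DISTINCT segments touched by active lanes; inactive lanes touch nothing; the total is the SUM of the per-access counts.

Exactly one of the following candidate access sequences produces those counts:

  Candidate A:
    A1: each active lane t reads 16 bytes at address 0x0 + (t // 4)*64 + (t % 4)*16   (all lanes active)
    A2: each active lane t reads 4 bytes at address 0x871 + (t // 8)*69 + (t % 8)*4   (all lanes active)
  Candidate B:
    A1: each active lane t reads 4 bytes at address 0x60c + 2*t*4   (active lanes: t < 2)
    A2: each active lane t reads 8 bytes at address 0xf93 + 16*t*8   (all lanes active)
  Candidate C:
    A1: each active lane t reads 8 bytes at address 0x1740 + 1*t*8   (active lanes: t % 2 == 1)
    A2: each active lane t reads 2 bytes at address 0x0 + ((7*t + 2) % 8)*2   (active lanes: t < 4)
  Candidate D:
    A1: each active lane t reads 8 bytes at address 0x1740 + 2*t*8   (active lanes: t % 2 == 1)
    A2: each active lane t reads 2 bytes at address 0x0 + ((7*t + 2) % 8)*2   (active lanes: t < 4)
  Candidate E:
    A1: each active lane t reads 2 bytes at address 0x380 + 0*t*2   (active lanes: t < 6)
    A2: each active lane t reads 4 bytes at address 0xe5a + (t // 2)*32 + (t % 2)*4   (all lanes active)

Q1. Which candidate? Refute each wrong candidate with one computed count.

A: A2 gives 2 transactions, not 1
B: A1 gives 1 transaction, not 2
C: A1 gives 1 transaction, not 2
E: A1 gives 1 transaction, not 2
D: all counts match (2,1)

Answer: D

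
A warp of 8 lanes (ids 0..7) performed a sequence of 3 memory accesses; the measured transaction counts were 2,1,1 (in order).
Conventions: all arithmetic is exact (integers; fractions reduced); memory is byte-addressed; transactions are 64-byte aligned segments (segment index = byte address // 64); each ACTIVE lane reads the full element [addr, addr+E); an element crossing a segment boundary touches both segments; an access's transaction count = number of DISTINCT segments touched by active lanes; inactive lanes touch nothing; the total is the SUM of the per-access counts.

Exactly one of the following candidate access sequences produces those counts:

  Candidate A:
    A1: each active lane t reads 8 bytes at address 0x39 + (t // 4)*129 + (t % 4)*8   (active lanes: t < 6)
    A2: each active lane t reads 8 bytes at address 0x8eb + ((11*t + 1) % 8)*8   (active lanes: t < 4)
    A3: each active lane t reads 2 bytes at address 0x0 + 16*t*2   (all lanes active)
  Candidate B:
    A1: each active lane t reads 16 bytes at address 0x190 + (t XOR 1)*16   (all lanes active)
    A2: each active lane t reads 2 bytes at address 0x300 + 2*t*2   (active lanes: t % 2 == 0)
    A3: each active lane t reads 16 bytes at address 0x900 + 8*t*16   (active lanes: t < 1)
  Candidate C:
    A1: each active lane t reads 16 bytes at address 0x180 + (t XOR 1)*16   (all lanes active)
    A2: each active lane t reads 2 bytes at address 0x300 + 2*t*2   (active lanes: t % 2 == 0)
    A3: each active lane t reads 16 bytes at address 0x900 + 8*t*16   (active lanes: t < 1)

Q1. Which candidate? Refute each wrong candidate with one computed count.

A: A1 gives 4 transactions, not 2
B: A1 gives 3 transactions, not 2
C: all counts match (2,1,1)

Answer: C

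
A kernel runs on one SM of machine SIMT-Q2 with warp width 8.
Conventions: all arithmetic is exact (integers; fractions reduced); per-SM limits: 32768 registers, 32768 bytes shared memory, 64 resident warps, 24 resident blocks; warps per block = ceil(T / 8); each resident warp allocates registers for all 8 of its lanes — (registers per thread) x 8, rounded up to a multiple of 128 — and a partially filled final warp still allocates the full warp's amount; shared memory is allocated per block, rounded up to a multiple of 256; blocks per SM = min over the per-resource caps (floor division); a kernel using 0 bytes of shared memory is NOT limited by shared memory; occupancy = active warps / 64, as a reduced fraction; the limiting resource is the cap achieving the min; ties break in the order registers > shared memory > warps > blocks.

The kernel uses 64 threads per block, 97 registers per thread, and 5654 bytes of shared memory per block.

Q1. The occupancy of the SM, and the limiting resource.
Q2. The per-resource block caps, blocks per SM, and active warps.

Answer: occupancy 1/2, limited by registers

registers: 4 blocks
shared memory: 5 blocks
warps: 8 blocks
blocks: 24 blocks

Answer: 4 blocks, 32 active warps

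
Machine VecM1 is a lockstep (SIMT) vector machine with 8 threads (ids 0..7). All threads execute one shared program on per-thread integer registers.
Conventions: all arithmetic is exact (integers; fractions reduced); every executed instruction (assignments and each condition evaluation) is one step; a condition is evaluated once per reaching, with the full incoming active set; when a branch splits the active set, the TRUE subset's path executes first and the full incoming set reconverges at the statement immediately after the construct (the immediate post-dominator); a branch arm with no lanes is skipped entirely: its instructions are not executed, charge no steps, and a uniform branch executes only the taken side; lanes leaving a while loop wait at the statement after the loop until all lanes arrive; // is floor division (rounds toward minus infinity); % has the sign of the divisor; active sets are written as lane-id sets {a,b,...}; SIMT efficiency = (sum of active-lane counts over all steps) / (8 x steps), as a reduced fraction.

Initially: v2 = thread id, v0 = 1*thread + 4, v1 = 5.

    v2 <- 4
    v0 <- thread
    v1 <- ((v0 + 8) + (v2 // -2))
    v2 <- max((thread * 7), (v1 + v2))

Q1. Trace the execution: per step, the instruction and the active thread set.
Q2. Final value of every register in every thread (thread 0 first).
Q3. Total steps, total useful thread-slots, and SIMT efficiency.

step 0: v2 <- 4                      {0,1,2,3,4,5,6,7}
step 1: v0 <- thread                 {0,1,2,3,4,5,6,7}
step 2: v1 <- ((v0 + 8) + (v2 // -2)) {0,1,2,3,4,5,6,7}
step 3: v2 <- max((thread * 7), (v1 + v2)) {0,1,2,3,4,5,6,7}

Answer: 4 steps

v2: 10,11,14,21,28,35,42,49
v0: 0,1,2,3,4,5,6,7
v1: 6,7,8,9,10,11,12,13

steps = 4; useful = 32; efficiency = 32/32 = 1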